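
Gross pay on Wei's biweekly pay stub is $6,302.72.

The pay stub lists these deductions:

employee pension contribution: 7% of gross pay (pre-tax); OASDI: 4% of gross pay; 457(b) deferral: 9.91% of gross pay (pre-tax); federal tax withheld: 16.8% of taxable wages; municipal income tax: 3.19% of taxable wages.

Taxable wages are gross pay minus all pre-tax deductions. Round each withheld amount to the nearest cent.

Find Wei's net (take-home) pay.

Employee pension contribution: $6,302.72 × 0.07 = $441.19
457(b) deferral: $6,302.72 × 0.0991 = $624.60
Pre-tax total = $441.19 + $624.60 = $1,065.79
Taxable wages = $6,302.72 − $1,065.79 = $5,236.93
Federal tax withheld: $5,236.93 × 0.168 = $879.80
Municipal income tax: $5,236.93 × 0.0319 = $167.06
OASDI: $6,302.72 × 0.04 = $252.11
Total deductions = $441.19 + $624.60 + $879.80 + $167.06 + $252.11 = $2,364.76
Net pay = $6,302.72 − $2,364.76 = $3,937.96

$3,937.96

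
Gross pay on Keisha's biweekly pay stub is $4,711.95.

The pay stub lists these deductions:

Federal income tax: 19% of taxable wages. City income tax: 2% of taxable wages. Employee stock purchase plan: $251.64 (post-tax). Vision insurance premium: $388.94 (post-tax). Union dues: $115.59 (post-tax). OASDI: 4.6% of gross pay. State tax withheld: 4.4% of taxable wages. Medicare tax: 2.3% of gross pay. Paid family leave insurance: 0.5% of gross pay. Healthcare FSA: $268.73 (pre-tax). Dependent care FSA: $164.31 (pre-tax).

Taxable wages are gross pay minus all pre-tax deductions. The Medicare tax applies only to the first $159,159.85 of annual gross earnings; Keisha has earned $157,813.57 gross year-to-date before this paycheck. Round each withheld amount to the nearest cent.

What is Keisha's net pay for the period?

$2,164.63

Dependent care FSA: $164.31
Healthcare FSA: $268.73
Pre-tax total = $164.31 + $268.73 = $433.04
Taxable wages = $4,711.95 − $433.04 = $4,278.91
State tax withheld: $4,278.91 × 0.044 = $188.27
Federal income tax: $4,278.91 × 0.19 = $812.99
City income tax: $4,278.91 × 0.02 = $85.58
Paid family leave insurance: $4,711.95 × 0.005 = $23.56
Medicare tax: only $159,159.85 − $157,813.57 = $1,346.28 of this check is subject → $1,346.28 × 0.023 = $30.96
OASDI: $4,711.95 × 0.046 = $216.75
Employee stock purchase plan: $251.64
Union dues: $115.59
Vision insurance premium: $388.94
Total deductions = $164.31 + $268.73 + $188.27 + $812.99 + $85.58 + $23.56 + $30.96 + $216.75 + $251.64 + $115.59 + $388.94 = $2,547.32
Net pay = $4,711.95 − $2,547.32 = $2,164.63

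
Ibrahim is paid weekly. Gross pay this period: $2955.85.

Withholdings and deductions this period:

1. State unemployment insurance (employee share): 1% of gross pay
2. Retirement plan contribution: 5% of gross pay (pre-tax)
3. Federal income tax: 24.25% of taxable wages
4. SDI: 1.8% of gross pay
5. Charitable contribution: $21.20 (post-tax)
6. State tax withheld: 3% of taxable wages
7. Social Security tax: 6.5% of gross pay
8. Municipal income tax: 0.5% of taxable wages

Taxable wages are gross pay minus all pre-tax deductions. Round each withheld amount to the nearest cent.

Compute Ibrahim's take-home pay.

$1732.73

Retirement plan contribution: $2955.85 × 0.05 = $147.79
Taxable wages = $2955.85 − $147.79 = $2808.06
Federal income tax: $2808.06 × 0.2425 = $680.95
Municipal income tax: $2808.06 × 0.005 = $14.04
State tax withheld: $2808.06 × 0.03 = $84.24
SDI: $2955.85 × 0.018 = $53.21
Social Security tax: $2955.85 × 0.065 = $192.13
State unemployment insurance (employee share): $2955.85 × 0.01 = $29.56
Charitable contribution: $21.20
Total deductions = $147.79 + $680.95 + $14.04 + $84.24 + $53.21 + $192.13 + $29.56 + $21.20 = $1223.12
Net pay = $2955.85 − $1223.12 = $1732.73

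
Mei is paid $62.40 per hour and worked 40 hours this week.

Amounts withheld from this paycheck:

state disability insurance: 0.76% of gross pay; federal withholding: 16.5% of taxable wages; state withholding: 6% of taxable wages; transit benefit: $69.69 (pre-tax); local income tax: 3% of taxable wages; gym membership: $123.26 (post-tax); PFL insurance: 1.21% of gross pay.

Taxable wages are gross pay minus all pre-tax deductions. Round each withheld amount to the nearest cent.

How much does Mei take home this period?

$1,635.17

Gross pay: 40 × $62.40 = $2,496.00
Transit benefit: $69.69
Taxable wages = $2,496.00 − $69.69 = $2,426.31
Local income tax: $2,426.31 × 0.03 = $72.79
State withholding: $2,426.31 × 0.06 = $145.58
Federal withholding: $2,426.31 × 0.165 = $400.34
State disability insurance: $2,496.00 × 0.0076 = $18.97
PFL insurance: $2,496.00 × 0.0121 = $30.20
Gym membership: $123.26
Total deductions = $69.69 + $72.79 + $145.58 + $400.34 + $18.97 + $30.20 + $123.26 = $860.83
Net pay = $2,496.00 − $860.83 = $1,635.17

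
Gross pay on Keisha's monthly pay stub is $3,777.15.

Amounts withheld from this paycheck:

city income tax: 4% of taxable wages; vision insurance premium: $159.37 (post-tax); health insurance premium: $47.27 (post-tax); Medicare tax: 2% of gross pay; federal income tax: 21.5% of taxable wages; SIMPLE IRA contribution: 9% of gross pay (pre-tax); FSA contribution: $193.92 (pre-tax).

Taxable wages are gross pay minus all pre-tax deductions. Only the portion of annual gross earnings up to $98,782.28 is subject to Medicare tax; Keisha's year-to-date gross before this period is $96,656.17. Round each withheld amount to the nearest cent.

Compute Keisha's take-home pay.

SIMPLE IRA contribution: $3,777.15 × 0.09 = $339.94
FSA contribution: $193.92
Pre-tax total = $339.94 + $193.92 = $533.86
Taxable wages = $3,777.15 − $533.86 = $3,243.29
Federal income tax: $3,243.29 × 0.215 = $697.31
City income tax: $3,243.29 × 0.04 = $129.73
Medicare tax: only $98,782.28 − $96,656.17 = $2,126.11 of this check is subject → $2,126.11 × 0.02 = $42.52
Health insurance premium: $47.27
Vision insurance premium: $159.37
Total deductions = $339.94 + $193.92 + $697.31 + $129.73 + $42.52 + $47.27 + $159.37 = $1,610.06
Net pay = $3,777.15 − $1,610.06 = $2,167.09

$2,167.09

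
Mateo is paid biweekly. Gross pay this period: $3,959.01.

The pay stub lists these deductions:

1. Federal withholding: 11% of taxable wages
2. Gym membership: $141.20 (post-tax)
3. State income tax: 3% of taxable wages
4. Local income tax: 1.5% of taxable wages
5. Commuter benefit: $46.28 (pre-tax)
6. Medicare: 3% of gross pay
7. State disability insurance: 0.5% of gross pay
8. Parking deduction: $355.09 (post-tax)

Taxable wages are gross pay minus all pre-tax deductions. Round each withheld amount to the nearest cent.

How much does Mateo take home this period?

Commuter benefit: $46.28
Taxable wages = $3,959.01 − $46.28 = $3,912.73
Local income tax: $3,912.73 × 0.015 = $58.69
Federal withholding: $3,912.73 × 0.11 = $430.40
State income tax: $3,912.73 × 0.03 = $117.38
State disability insurance: $3,959.01 × 0.005 = $19.80
Medicare: $3,959.01 × 0.03 = $118.77
Gym membership: $141.20
Parking deduction: $355.09
Total deductions = $46.28 + $58.69 + $430.40 + $117.38 + $19.80 + $118.77 + $141.20 + $355.09 = $1,287.61
Net pay = $3,959.01 − $1,287.61 = $2,671.40

$2,671.40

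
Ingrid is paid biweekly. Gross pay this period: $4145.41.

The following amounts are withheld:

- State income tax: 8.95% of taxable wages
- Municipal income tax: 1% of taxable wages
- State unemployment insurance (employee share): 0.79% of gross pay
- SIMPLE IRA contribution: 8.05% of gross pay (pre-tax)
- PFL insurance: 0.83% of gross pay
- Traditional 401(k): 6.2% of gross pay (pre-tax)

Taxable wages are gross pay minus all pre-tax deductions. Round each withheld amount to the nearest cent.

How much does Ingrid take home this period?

$3133.83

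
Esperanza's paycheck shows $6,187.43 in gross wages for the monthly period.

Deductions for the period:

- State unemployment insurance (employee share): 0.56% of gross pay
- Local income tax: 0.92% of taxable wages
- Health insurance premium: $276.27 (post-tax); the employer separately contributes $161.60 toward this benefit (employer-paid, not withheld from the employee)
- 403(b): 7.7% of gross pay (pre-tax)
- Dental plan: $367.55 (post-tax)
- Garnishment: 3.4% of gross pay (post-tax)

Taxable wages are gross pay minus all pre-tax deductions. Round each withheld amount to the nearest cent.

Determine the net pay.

403(b): $6,187.43 × 0.077 = $476.43
Taxable wages = $6,187.43 − $476.43 = $5,711.00
Local income tax: $5,711.00 × 0.0092 = $52.54
State unemployment insurance (employee share): $6,187.43 × 0.0056 = $34.65
Dental plan: $367.55
Health insurance premium: $276.27
Garnishment: $6,187.43 × 0.034 = $210.37
(Employer's $161.60 toward health insurance premium is not withheld from the employee.)
Total deductions = $476.43 + $52.54 + $34.65 + $367.55 + $276.27 + $210.37 = $1,417.81
Net pay = $6,187.43 − $1,417.81 = $4,769.62

$4,769.62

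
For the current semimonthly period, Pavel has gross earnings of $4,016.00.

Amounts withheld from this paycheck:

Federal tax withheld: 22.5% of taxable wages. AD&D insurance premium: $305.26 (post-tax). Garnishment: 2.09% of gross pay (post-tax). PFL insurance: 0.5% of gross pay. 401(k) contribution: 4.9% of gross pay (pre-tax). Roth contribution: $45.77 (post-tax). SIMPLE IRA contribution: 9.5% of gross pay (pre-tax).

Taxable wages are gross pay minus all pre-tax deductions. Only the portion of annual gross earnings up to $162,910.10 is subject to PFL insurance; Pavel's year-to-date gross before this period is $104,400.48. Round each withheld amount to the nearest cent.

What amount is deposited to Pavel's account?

SIMPLE IRA contribution: $4,016.00 × 0.095 = $381.52
401(k) contribution: $4,016.00 × 0.049 = $196.78
Pre-tax total = $381.52 + $196.78 = $578.30
Taxable wages = $4,016.00 − $578.30 = $3,437.70
Federal tax withheld: $3,437.70 × 0.225 = $773.48
PFL insurance: cap not yet reached, full $4,016.00 is subject → $4,016.00 × 0.005 = $20.08
Roth contribution: $45.77
Garnishment: $4,016.00 × 0.0209 = $83.93
AD&D insurance premium: $305.26
Total deductions = $381.52 + $196.78 + $773.48 + $20.08 + $45.77 + $83.93 + $305.26 = $1,806.82
Net pay = $4,016.00 − $1,806.82 = $2,209.18

$2,209.18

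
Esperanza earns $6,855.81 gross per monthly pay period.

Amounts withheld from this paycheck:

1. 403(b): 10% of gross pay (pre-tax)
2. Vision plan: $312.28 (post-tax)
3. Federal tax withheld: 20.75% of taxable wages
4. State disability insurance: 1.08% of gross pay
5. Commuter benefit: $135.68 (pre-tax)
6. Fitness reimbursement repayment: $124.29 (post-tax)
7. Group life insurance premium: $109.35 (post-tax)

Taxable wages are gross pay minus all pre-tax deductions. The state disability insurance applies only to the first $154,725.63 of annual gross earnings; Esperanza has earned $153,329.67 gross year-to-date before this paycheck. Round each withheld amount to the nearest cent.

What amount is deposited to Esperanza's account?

$4,221.38

Commuter benefit: $135.68
403(b): $6,855.81 × 0.1 = $685.58
Pre-tax total = $135.68 + $685.58 = $821.26
Taxable wages = $6,855.81 − $821.26 = $6,034.55
Federal tax withheld: $6,034.55 × 0.2075 = $1,252.17
State disability insurance: only $154,725.63 − $153,329.67 = $1,395.96 of this check is subject → $1,395.96 × 0.0108 = $15.08
Vision plan: $312.28
Group life insurance premium: $109.35
Fitness reimbursement repayment: $124.29
Total deductions = $135.68 + $685.58 + $1,252.17 + $15.08 + $312.28 + $109.35 + $124.29 = $2,634.43
Net pay = $6,855.81 − $2,634.43 = $4,221.38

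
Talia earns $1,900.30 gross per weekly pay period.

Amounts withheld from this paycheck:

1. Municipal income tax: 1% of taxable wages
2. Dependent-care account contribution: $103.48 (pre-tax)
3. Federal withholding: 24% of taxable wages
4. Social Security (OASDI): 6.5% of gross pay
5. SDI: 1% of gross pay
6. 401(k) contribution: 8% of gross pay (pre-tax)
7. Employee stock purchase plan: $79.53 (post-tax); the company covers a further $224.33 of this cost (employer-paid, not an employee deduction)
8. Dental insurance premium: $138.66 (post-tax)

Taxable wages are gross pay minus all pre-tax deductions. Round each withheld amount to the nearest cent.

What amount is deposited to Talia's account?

$872.89

401(k) contribution: $1,900.30 × 0.08 = $152.02
Dependent-care account contribution: $103.48
Pre-tax total = $152.02 + $103.48 = $255.50
Taxable wages = $1,900.30 − $255.50 = $1,644.80
Federal withholding: $1,644.80 × 0.24 = $394.75
Municipal income tax: $1,644.80 × 0.01 = $16.45
Social Security (OASDI): $1,900.30 × 0.065 = $123.52
SDI: $1,900.30 × 0.01 = $19.00
Dental insurance premium: $138.66
Employee stock purchase plan: $79.53
(Employer's $224.33 toward employee stock purchase plan is not withheld from the employee.)
Total deductions = $152.02 + $103.48 + $394.75 + $16.45 + $123.52 + $19.00 + $138.66 + $79.53 = $1,027.41
Net pay = $1,900.30 − $1,027.41 = $872.89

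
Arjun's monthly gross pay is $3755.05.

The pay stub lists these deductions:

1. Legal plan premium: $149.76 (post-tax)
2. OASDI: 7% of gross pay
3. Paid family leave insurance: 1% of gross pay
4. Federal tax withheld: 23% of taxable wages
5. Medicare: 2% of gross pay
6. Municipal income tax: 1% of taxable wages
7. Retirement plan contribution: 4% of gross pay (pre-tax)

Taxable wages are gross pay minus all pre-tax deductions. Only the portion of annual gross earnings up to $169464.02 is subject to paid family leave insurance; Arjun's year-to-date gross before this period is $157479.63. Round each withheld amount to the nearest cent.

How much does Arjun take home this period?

Retirement plan contribution: $3755.05 × 0.04 = $150.20
Taxable wages = $3755.05 − $150.20 = $3604.85
Municipal income tax: $3604.85 × 0.01 = $36.05
Federal tax withheld: $3604.85 × 0.23 = $829.12
Paid family leave insurance: cap not yet reached, full $3755.05 is subject → $3755.05 × 0.01 = $37.55
OASDI: $3755.05 × 0.07 = $262.85
Medicare: $3755.05 × 0.02 = $75.10
Legal plan premium: $149.76
Total deductions = $150.20 + $36.05 + $829.12 + $37.55 + $262.85 + $75.10 + $149.76 = $1540.63
Net pay = $3755.05 − $1540.63 = $2214.42

$2214.42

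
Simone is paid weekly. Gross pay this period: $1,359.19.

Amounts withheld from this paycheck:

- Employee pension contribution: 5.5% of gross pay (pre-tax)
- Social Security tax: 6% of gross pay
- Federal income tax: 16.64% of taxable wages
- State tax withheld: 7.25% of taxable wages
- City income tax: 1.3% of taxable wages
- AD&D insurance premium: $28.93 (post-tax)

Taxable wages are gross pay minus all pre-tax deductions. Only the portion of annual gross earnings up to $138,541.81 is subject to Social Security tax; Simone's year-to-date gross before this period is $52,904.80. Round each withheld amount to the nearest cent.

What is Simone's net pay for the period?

$850.40

Employee pension contribution: $1,359.19 × 0.055 = $74.76
Taxable wages = $1,359.19 − $74.76 = $1,284.43
City income tax: $1,284.43 × 0.013 = $16.70
State tax withheld: $1,284.43 × 0.0725 = $93.12
Federal income tax: $1,284.43 × 0.1664 = $213.73
Social Security tax: cap not yet reached, full $1,359.19 is subject → $1,359.19 × 0.06 = $81.55
AD&D insurance premium: $28.93
Total deductions = $74.76 + $16.70 + $93.12 + $213.73 + $81.55 + $28.93 = $508.79
Net pay = $1,359.19 − $508.79 = $850.40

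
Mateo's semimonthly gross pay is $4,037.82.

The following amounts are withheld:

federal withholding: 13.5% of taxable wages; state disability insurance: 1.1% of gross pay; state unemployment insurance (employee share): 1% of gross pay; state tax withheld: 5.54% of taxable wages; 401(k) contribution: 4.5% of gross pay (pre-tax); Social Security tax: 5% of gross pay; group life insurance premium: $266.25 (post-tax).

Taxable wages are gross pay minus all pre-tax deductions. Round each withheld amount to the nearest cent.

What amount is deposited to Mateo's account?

$2,568.97

401(k) contribution: $4,037.82 × 0.045 = $181.70
Taxable wages = $4,037.82 − $181.70 = $3,856.12
State tax withheld: $3,856.12 × 0.0554 = $213.63
Federal withholding: $3,856.12 × 0.135 = $520.58
State disability insurance: $4,037.82 × 0.011 = $44.42
Social Security tax: $4,037.82 × 0.05 = $201.89
State unemployment insurance (employee share): $4,037.82 × 0.01 = $40.38
Group life insurance premium: $266.25
Total deductions = $181.70 + $213.63 + $520.58 + $44.42 + $201.89 + $40.38 + $266.25 = $1,468.85
Net pay = $4,037.82 − $1,468.85 = $2,568.97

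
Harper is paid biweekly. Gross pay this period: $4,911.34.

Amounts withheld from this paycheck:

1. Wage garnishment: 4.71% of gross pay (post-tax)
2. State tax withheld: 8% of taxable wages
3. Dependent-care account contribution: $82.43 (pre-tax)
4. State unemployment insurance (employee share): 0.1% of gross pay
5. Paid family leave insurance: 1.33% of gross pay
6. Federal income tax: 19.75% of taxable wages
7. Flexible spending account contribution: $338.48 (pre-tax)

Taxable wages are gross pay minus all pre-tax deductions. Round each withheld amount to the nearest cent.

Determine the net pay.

Flexible spending account contribution: $338.48
Dependent-care account contribution: $82.43
Pre-tax total = $338.48 + $82.43 = $420.91
Taxable wages = $4,911.34 − $420.91 = $4,490.43
State tax withheld: $4,490.43 × 0.08 = $359.23
Federal income tax: $4,490.43 × 0.1975 = $886.86
Paid family leave insurance: $4,911.34 × 0.0133 = $65.32
State unemployment insurance (employee share): $4,911.34 × 0.001 = $4.91
Wage garnishment: $4,911.34 × 0.0471 = $231.32
Total deductions = $338.48 + $82.43 + $359.23 + $886.86 + $65.32 + $4.91 + $231.32 = $1,968.55
Net pay = $4,911.34 − $1,968.55 = $2,942.79

$2,942.79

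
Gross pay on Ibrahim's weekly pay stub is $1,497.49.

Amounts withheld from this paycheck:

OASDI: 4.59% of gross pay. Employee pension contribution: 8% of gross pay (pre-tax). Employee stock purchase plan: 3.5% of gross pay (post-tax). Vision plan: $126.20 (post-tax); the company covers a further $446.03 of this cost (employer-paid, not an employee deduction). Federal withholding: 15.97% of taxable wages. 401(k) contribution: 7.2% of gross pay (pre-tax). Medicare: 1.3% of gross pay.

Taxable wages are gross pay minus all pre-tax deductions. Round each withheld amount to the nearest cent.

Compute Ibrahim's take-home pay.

$800.26

Employee pension contribution: $1,497.49 × 0.08 = $119.80
401(k) contribution: $1,497.49 × 0.072 = $107.82
Pre-tax total = $119.80 + $107.82 = $227.62
Taxable wages = $1,497.49 − $227.62 = $1,269.87
Federal withholding: $1,269.87 × 0.1597 = $202.80
OASDI: $1,497.49 × 0.0459 = $68.73
Medicare: $1,497.49 × 0.013 = $19.47
Employee stock purchase plan: $1,497.49 × 0.035 = $52.41
Vision plan: $126.20
(Employer's $446.03 toward vision plan is not withheld from the employee.)
Total deductions = $119.80 + $107.82 + $202.80 + $68.73 + $19.47 + $52.41 + $126.20 = $697.23
Net pay = $1,497.49 − $697.23 = $800.26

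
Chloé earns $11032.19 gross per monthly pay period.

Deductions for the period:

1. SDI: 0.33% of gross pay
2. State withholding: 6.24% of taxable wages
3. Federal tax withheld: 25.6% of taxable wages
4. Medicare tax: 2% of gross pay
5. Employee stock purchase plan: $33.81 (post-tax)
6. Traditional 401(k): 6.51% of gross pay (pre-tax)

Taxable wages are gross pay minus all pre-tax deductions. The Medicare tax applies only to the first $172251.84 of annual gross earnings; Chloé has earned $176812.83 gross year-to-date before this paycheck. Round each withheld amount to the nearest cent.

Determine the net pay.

Traditional 401(k): $11032.19 × 0.0651 = $718.20
Taxable wages = $11032.19 − $718.20 = $10313.99
State withholding: $10313.99 × 0.0624 = $643.59
Federal tax withheld: $10313.99 × 0.256 = $2640.38
SDI: $11032.19 × 0.0033 = $36.41
Medicare tax: annual cap $172251.84 already reached (YTD $176812.83), so $0.00
Employee stock purchase plan: $33.81
Total deductions = $718.20 + $643.59 + $2640.38 + $36.41 + $0.00 + $33.81 = $4072.39
Net pay = $11032.19 − $4072.39 = $6959.80

$6959.80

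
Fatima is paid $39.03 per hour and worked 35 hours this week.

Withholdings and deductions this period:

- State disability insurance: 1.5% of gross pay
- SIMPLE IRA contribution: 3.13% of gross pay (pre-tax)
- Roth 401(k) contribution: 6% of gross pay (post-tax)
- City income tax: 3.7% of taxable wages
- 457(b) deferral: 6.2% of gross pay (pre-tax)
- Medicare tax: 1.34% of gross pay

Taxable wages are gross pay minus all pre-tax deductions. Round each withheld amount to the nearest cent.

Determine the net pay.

$1,072.00

Gross pay: 35 × $39.03 = $1,366.05
SIMPLE IRA contribution: $1,366.05 × 0.0313 = $42.76
457(b) deferral: $1,366.05 × 0.062 = $84.70
Pre-tax total = $42.76 + $84.70 = $127.46
Taxable wages = $1,366.05 − $127.46 = $1,238.59
City income tax: $1,238.59 × 0.037 = $45.83
State disability insurance: $1,366.05 × 0.015 = $20.49
Medicare tax: $1,366.05 × 0.0134 = $18.31
Roth 401(k) contribution: $1,366.05 × 0.06 = $81.96
Total deductions = $42.76 + $84.70 + $45.83 + $20.49 + $18.31 + $81.96 = $294.05
Net pay = $1,366.05 − $294.05 = $1,072.00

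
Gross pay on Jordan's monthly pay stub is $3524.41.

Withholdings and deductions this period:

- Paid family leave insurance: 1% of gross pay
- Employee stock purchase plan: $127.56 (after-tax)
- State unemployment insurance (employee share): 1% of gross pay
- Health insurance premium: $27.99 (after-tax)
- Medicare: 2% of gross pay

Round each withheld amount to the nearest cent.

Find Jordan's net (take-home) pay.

$3227.89

Medicare: $3524.41 × 0.02 = $70.49
Paid family leave insurance: $3524.41 × 0.01 = $35.24
State unemployment insurance (employee share): $3524.41 × 0.01 = $35.24
Employee stock purchase plan: $127.56
Health insurance premium: $27.99
Total deductions = $70.49 + $35.24 + $35.24 + $127.56 + $27.99 = $296.52
Net pay = $3524.41 − $296.52 = $3227.89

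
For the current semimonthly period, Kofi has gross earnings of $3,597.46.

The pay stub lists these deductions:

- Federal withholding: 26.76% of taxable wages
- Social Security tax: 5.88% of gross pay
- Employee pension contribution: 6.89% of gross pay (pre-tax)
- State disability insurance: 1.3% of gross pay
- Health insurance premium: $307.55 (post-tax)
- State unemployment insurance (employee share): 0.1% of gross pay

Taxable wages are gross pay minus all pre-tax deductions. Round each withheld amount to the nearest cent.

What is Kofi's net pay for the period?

$1,883.80

Employee pension contribution: $3,597.46 × 0.0689 = $247.86
Taxable wages = $3,597.46 − $247.86 = $3,349.60
Federal withholding: $3,349.60 × 0.2676 = $896.35
State unemployment insurance (employee share): $3,597.46 × 0.001 = $3.60
State disability insurance: $3,597.46 × 0.013 = $46.77
Social Security tax: $3,597.46 × 0.0588 = $211.53
Health insurance premium: $307.55
Total deductions = $247.86 + $896.35 + $3.60 + $46.77 + $211.53 + $307.55 = $1,713.66
Net pay = $3,597.46 − $1,713.66 = $1,883.80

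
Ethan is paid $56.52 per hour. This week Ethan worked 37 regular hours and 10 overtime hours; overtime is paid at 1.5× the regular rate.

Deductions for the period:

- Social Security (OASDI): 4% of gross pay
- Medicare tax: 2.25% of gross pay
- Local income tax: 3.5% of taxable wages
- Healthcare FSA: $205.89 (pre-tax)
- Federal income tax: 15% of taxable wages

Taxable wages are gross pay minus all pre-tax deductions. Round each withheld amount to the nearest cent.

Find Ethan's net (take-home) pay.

Regular pay: 37 × $56.52 = $2,091.24
Overtime pay: 10 × $56.52 × 1.5 = $847.80
Gross pay = $2,091.24 + $847.80 = $2,939.04
Healthcare FSA: $205.89
Taxable wages = $2,939.04 − $205.89 = $2,733.15
Local income tax: $2,733.15 × 0.035 = $95.66
Federal income tax: $2,733.15 × 0.15 = $409.97
Medicare tax: $2,939.04 × 0.0225 = $66.13
Social Security (OASDI): $2,939.04 × 0.04 = $117.56
Total deductions = $205.89 + $95.66 + $409.97 + $66.13 + $117.56 = $895.21
Net pay = $2,939.04 − $895.21 = $2,043.83

$2,043.83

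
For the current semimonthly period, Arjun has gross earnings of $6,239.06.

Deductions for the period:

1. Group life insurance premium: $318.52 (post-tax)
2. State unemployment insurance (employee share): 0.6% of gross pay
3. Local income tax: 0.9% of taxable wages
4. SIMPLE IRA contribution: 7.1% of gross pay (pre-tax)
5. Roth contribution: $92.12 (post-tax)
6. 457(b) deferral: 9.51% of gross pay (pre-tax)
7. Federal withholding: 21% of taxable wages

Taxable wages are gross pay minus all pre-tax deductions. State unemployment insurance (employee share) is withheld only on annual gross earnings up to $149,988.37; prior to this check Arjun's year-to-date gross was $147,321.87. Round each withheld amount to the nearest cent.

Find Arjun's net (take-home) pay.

SIMPLE IRA contribution: $6,239.06 × 0.071 = $442.97
457(b) deferral: $6,239.06 × 0.0951 = $593.33
Pre-tax total = $442.97 + $593.33 = $1,036.30
Taxable wages = $6,239.06 − $1,036.30 = $5,202.76
Federal withholding: $5,202.76 × 0.21 = $1,092.58
Local income tax: $5,202.76 × 0.009 = $46.82
State unemployment insurance (employee share): only $149,988.37 − $147,321.87 = $2,666.50 of this check is subject → $2,666.50 × 0.006 = $16.00
Roth contribution: $92.12
Group life insurance premium: $318.52
Total deductions = $442.97 + $593.33 + $1,092.58 + $46.82 + $16.00 + $92.12 + $318.52 = $2,602.34
Net pay = $6,239.06 − $2,602.34 = $3,636.72

$3,636.72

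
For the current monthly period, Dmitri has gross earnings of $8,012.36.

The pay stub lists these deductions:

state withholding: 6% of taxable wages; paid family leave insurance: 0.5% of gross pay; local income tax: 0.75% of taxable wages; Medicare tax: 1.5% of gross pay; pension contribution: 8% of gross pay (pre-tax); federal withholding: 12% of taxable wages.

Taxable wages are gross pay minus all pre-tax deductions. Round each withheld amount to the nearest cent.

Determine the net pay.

$5,828.99

Pension contribution: $8,012.36 × 0.08 = $640.99
Taxable wages = $8,012.36 − $640.99 = $7,371.37
Federal withholding: $7,371.37 × 0.12 = $884.56
State withholding: $7,371.37 × 0.06 = $442.28
Local income tax: $7,371.37 × 0.0075 = $55.29
Medicare tax: $8,012.36 × 0.015 = $120.19
Paid family leave insurance: $8,012.36 × 0.005 = $40.06
Total deductions = $640.99 + $884.56 + $442.28 + $55.29 + $120.19 + $40.06 = $2,183.37
Net pay = $8,012.36 − $2,183.37 = $5,828.99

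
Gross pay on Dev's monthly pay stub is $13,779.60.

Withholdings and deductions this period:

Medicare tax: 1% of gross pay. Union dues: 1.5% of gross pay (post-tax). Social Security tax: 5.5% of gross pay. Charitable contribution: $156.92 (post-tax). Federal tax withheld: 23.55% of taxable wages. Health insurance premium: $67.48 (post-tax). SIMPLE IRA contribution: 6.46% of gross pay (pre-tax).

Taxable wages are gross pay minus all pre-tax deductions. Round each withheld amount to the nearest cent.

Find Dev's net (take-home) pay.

SIMPLE IRA contribution: $13,779.60 × 0.0646 = $890.16
Taxable wages = $13,779.60 − $890.16 = $12,889.44
Federal tax withheld: $12,889.44 × 0.2355 = $3,035.46
Medicare tax: $13,779.60 × 0.01 = $137.80
Social Security tax: $13,779.60 × 0.055 = $757.88
Health insurance premium: $67.48
Charitable contribution: $156.92
Union dues: $13,779.60 × 0.015 = $206.69
Total deductions = $890.16 + $3,035.46 + $137.80 + $757.88 + $67.48 + $156.92 + $206.69 = $5,252.39
Net pay = $13,779.60 − $5,252.39 = $8,527.21

$8,527.21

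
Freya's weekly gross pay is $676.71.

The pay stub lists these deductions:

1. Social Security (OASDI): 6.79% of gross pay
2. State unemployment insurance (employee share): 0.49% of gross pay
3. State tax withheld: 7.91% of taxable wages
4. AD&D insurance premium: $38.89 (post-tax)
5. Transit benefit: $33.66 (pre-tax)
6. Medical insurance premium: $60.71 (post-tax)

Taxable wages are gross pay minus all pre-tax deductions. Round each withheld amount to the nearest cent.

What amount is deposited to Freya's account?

$443.31

Transit benefit: $33.66
Taxable wages = $676.71 − $33.66 = $643.05
State tax withheld: $643.05 × 0.0791 = $50.87
State unemployment insurance (employee share): $676.71 × 0.0049 = $3.32
Social Security (OASDI): $676.71 × 0.0679 = $45.95
AD&D insurance premium: $38.89
Medical insurance premium: $60.71
Total deductions = $33.66 + $50.87 + $3.32 + $45.95 + $38.89 + $60.71 = $233.40
Net pay = $676.71 − $233.40 = $443.31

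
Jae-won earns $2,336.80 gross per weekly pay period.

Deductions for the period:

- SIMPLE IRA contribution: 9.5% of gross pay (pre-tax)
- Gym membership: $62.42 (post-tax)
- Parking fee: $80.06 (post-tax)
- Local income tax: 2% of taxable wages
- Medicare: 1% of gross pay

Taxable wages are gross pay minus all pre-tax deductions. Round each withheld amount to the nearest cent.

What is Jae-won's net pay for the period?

SIMPLE IRA contribution: $2,336.80 × 0.095 = $222.00
Taxable wages = $2,336.80 − $222.00 = $2,114.80
Local income tax: $2,114.80 × 0.02 = $42.30
Medicare: $2,336.80 × 0.01 = $23.37
Parking fee: $80.06
Gym membership: $62.42
Total deductions = $222.00 + $42.30 + $23.37 + $80.06 + $62.42 = $430.15
Net pay = $2,336.80 − $430.15 = $1,906.65

$1,906.65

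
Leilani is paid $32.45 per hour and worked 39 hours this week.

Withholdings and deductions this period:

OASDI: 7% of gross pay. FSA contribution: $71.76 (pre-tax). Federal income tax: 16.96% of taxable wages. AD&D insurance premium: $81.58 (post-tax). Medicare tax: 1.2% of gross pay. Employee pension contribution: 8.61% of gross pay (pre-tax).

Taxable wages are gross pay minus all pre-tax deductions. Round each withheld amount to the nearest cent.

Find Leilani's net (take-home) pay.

Gross pay: 39 × $32.45 = $1,265.55
Employee pension contribution: $1,265.55 × 0.0861 = $108.96
FSA contribution: $71.76
Pre-tax total = $108.96 + $71.76 = $180.72
Taxable wages = $1,265.55 − $180.72 = $1,084.83
Federal income tax: $1,084.83 × 0.1696 = $183.99
Medicare tax: $1,265.55 × 0.012 = $15.19
OASDI: $1,265.55 × 0.07 = $88.59
AD&D insurance premium: $81.58
Total deductions = $108.96 + $71.76 + $183.99 + $15.19 + $88.59 + $81.58 = $550.07
Net pay = $1,265.55 − $550.07 = $715.48

$715.48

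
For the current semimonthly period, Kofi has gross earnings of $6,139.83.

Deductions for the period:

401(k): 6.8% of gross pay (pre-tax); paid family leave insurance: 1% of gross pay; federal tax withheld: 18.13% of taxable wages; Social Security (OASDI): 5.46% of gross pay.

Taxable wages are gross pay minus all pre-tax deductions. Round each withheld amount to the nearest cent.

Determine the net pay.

$4,288.23

401(k): $6,139.83 × 0.068 = $417.51
Taxable wages = $6,139.83 − $417.51 = $5,722.32
Federal tax withheld: $5,722.32 × 0.1813 = $1,037.46
Paid family leave insurance: $6,139.83 × 0.01 = $61.40
Social Security (OASDI): $6,139.83 × 0.0546 = $335.23
Total deductions = $417.51 + $1,037.46 + $61.40 + $335.23 = $1,851.60
Net pay = $6,139.83 − $1,851.60 = $4,288.23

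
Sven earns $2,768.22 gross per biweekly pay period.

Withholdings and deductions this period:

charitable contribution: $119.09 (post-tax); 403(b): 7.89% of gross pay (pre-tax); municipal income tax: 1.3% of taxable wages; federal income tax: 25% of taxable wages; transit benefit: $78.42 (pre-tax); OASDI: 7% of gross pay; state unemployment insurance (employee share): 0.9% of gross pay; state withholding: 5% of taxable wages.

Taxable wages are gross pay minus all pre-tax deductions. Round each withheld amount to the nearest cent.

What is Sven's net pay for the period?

$1,360.06

Transit benefit: $78.42
403(b): $2,768.22 × 0.0789 = $218.41
Pre-tax total = $78.42 + $218.41 = $296.83
Taxable wages = $2,768.22 − $296.83 = $2,471.39
State withholding: $2,471.39 × 0.05 = $123.57
Municipal income tax: $2,471.39 × 0.013 = $32.13
Federal income tax: $2,471.39 × 0.25 = $617.85
State unemployment insurance (employee share): $2,768.22 × 0.009 = $24.91
OASDI: $2,768.22 × 0.07 = $193.78
Charitable contribution: $119.09
Total deductions = $78.42 + $218.41 + $123.57 + $32.13 + $617.85 + $24.91 + $193.78 + $119.09 = $1,408.16
Net pay = $2,768.22 − $1,408.16 = $1,360.06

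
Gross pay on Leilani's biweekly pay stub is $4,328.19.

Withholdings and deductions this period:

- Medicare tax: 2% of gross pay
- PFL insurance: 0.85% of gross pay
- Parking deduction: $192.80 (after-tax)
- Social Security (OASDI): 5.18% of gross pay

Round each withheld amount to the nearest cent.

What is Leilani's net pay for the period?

Social Security (OASDI): $4,328.19 × 0.0518 = $224.20
PFL insurance: $4,328.19 × 0.0085 = $36.79
Medicare tax: $4,328.19 × 0.02 = $86.56
Parking deduction: $192.80
Total deductions = $224.20 + $36.79 + $86.56 + $192.80 = $540.35
Net pay = $4,328.19 − $540.35 = $3,787.84

$3,787.84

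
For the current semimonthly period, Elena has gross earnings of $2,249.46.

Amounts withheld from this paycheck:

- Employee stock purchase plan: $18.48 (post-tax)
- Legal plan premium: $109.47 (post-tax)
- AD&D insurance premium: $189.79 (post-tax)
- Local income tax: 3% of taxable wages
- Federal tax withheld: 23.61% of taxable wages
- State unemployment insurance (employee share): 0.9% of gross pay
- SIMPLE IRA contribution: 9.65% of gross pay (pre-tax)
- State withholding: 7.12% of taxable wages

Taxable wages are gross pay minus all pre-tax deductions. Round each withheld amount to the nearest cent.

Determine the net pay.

SIMPLE IRA contribution: $2,249.46 × 0.0965 = $217.07
Taxable wages = $2,249.46 − $217.07 = $2,032.39
Federal tax withheld: $2,032.39 × 0.2361 = $479.85
Local income tax: $2,032.39 × 0.03 = $60.97
State withholding: $2,032.39 × 0.0712 = $144.71
State unemployment insurance (employee share): $2,249.46 × 0.009 = $20.25
Legal plan premium: $109.47
Employee stock purchase plan: $18.48
AD&D insurance premium: $189.79
Total deductions = $217.07 + $479.85 + $60.97 + $144.71 + $20.25 + $109.47 + $18.48 + $189.79 = $1,240.59
Net pay = $2,249.46 − $1,240.59 = $1,008.87

$1,008.87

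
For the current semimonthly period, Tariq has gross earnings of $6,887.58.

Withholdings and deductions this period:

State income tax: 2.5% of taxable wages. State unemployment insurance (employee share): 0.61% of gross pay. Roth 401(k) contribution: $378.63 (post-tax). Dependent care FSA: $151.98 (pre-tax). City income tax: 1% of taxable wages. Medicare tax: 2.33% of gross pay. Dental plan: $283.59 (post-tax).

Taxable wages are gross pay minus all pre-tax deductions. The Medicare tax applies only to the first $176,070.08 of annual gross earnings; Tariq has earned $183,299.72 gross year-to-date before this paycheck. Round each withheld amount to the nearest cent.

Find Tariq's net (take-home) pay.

Dependent care FSA: $151.98
Taxable wages = $6,887.58 − $151.98 = $6,735.60
State income tax: $6,735.60 × 0.025 = $168.39
City income tax: $6,735.60 × 0.01 = $67.36
State unemployment insurance (employee share): $6,887.58 × 0.0061 = $42.01
Medicare tax: annual cap $176,070.08 already reached (YTD $183,299.72), so $0.00
Roth 401(k) contribution: $378.63
Dental plan: $283.59
Total deductions = $151.98 + $168.39 + $67.36 + $42.01 + $0.00 + $378.63 + $283.59 = $1,091.96
Net pay = $6,887.58 − $1,091.96 = $5,795.62

$5,795.62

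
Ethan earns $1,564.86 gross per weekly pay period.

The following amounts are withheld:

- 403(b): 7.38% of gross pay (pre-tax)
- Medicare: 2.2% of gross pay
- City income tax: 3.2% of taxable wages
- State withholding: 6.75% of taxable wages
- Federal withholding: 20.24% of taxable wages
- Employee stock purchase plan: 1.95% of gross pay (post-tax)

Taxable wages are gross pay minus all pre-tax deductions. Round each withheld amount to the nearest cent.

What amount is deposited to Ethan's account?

$946.87

403(b): $1,564.86 × 0.0738 = $115.49
Taxable wages = $1,564.86 − $115.49 = $1,449.37
State withholding: $1,449.37 × 0.0675 = $97.83
City income tax: $1,449.37 × 0.032 = $46.38
Federal withholding: $1,449.37 × 0.2024 = $293.35
Medicare: $1,564.86 × 0.022 = $34.43
Employee stock purchase plan: $1,564.86 × 0.0195 = $30.51
Total deductions = $115.49 + $97.83 + $46.38 + $293.35 + $34.43 + $30.51 = $617.99
Net pay = $1,564.86 − $617.99 = $946.87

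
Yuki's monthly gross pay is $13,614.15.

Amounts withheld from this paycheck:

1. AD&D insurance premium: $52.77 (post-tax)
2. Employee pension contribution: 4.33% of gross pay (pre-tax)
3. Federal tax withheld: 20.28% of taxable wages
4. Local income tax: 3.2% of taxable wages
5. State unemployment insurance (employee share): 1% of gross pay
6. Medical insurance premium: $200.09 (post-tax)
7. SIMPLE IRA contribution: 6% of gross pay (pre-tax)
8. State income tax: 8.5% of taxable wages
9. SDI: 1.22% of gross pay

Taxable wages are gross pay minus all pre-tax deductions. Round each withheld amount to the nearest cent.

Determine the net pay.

$7,748.67

Employee pension contribution: $13,614.15 × 0.0433 = $589.49
SIMPLE IRA contribution: $13,614.15 × 0.06 = $816.85
Pre-tax total = $589.49 + $816.85 = $1,406.34
Taxable wages = $13,614.15 − $1,406.34 = $12,207.81
Local income tax: $12,207.81 × 0.032 = $390.65
State income tax: $12,207.81 × 0.085 = $1,037.66
Federal tax withheld: $12,207.81 × 0.2028 = $2,475.74
State unemployment insurance (employee share): $13,614.15 × 0.01 = $136.14
SDI: $13,614.15 × 0.0122 = $166.09
AD&D insurance premium: $52.77
Medical insurance premium: $200.09
Total deductions = $589.49 + $816.85 + $390.65 + $1,037.66 + $2,475.74 + $136.14 + $166.09 + $52.77 + $200.09 = $5,865.48
Net pay = $13,614.15 − $5,865.48 = $7,748.67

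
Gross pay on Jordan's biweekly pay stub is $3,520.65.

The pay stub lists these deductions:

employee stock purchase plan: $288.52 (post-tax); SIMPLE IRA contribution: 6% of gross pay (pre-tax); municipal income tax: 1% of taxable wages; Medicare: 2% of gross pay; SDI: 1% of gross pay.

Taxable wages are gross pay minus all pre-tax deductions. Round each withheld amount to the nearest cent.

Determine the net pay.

SIMPLE IRA contribution: $3,520.65 × 0.06 = $211.24
Taxable wages = $3,520.65 − $211.24 = $3,309.41
Municipal income tax: $3,309.41 × 0.01 = $33.09
Medicare: $3,520.65 × 0.02 = $70.41
SDI: $3,520.65 × 0.01 = $35.21
Employee stock purchase plan: $288.52
Total deductions = $211.24 + $33.09 + $70.41 + $35.21 + $288.52 = $638.47
Net pay = $3,520.65 − $638.47 = $2,882.18

$2,882.18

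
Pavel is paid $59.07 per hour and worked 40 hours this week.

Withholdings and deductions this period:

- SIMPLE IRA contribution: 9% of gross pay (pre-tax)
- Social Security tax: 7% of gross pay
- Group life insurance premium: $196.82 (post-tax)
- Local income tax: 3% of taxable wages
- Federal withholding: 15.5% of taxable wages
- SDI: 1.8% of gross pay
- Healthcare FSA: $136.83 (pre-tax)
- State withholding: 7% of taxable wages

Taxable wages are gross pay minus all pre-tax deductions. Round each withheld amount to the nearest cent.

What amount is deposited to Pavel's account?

$1,095.18

Gross pay: 40 × $59.07 = $2,362.80
SIMPLE IRA contribution: $2,362.80 × 0.09 = $212.65
Healthcare FSA: $136.83
Pre-tax total = $212.65 + $136.83 = $349.48
Taxable wages = $2,362.80 − $349.48 = $2,013.32
State withholding: $2,013.32 × 0.07 = $140.93
Federal withholding: $2,013.32 × 0.155 = $312.06
Local income tax: $2,013.32 × 0.03 = $60.40
Social Security tax: $2,362.80 × 0.07 = $165.40
SDI: $2,362.80 × 0.018 = $42.53
Group life insurance premium: $196.82
Total deductions = $212.65 + $136.83 + $140.93 + $312.06 + $60.40 + $165.40 + $42.53 + $196.82 = $1,267.62
Net pay = $2,362.80 − $1,267.62 = $1,095.18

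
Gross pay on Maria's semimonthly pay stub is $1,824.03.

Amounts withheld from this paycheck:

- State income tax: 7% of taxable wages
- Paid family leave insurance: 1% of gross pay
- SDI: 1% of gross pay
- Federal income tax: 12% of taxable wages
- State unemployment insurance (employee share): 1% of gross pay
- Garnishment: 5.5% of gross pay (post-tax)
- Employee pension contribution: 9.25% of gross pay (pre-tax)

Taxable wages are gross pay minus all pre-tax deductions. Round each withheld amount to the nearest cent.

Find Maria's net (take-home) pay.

Employee pension contribution: $1,824.03 × 0.0925 = $168.72
Taxable wages = $1,824.03 − $168.72 = $1,655.31
State income tax: $1,655.31 × 0.07 = $115.87
Federal income tax: $1,655.31 × 0.12 = $198.64
SDI: $1,824.03 × 0.01 = $18.24
Paid family leave insurance: $1,824.03 × 0.01 = $18.24
State unemployment insurance (employee share): $1,824.03 × 0.01 = $18.24
Garnishment: $1,824.03 × 0.055 = $100.32
Total deductions = $168.72 + $115.87 + $198.64 + $18.24 + $18.24 + $18.24 + $100.32 = $638.27
Net pay = $1,824.03 − $638.27 = $1,185.76

$1,185.76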